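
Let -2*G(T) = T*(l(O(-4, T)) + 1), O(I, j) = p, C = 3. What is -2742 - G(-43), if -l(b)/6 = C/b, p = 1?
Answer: -4753/2 ≈ -2376.5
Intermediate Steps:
O(I, j) = 1
l(b) = -18/b
G(T) = 17*T/2 (G(T) = -T*(-18/1 + 1)/2 = -T*(-18*1 + 1)/2 = -T*(-18 + 1)/2 = -T*(-17)/2 = -(-17)*T/2 = 17*T/2)
-2742 - G(-43) = -2742 - 17*(-43)/2 = -2742 - 1*(-731/2) = -2742 + 731/2 = -4753/2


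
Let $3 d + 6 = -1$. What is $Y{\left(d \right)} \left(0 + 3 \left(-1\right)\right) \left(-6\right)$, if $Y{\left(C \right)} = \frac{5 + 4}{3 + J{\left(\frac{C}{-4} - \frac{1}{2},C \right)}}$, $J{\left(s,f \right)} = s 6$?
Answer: $\frac{324}{7} \approx 46.286$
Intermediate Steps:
$d = - \frac{7}{3}$ ($d = -2 + \frac{1}{3} \left(-1\right) = -2 - \frac{1}{3} = - \frac{7}{3} \approx -2.3333$)
$J{\left(s,f \right)} = 6 s$
$Y{\left(C \right)} = - \frac{6}{C}$ ($Y{\left(C \right)} = \frac{5 + 4}{3 + 6 \left(\frac{C}{-4} - \frac{1}{2}\right)} = \frac{9}{3 + 6 \left(C \left(- \frac{1}{4}\right) - \frac{1}{2}\right)} = \frac{9}{3 + 6 \left(- \frac{C}{4} - \frac{1}{2}\right)} = \frac{9}{3 + 6 \left(- \frac{1}{2} - \frac{C}{4}\right)} = \frac{9}{3 - \left(3 + \frac{3 C}{2}\right)} = \frac{9}{\left(- \frac{3}{2}\right) C} = 9 \left(- \frac{2}{3 C}\right) = - \frac{6}{C}$)
$Y{\left(d \right)} \left(0 + 3 \left(-1\right)\right) \left(-6\right) = - \frac{6}{- \frac{7}{3}} \left(0 + 3 \left(-1\right)\right) \left(-6\right) = \left(-6\right) \left(- \frac{3}{7}\right) \left(0 - 3\right) \left(-6\right) = \frac{18 \left(\left(-3\right) \left(-6\right)\right)}{7} = \frac{18}{7} \cdot 18 = \frac{324}{7}$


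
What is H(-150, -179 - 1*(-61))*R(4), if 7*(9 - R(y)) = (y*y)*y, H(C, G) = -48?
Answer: 48/7 ≈ 6.8571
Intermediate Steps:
R(y) = 9 - y³/7 (R(y) = 9 - y*y*y/7 = 9 - y²*y/7 = 9 - y³/7)
H(-150, -179 - 1*(-61))*R(4) = -48*(9 - ⅐*4³) = -48*(9 - ⅐*64) = -48*(9 - 64/7) = -48*(-⅐) = 48/7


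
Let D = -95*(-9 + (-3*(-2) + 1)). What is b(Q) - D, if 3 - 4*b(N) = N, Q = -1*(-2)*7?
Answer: -771/4 ≈ -192.75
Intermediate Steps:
Q = 14 (Q = 2*7 = 14)
b(N) = ¾ - N/4
D = 190 (D = -95*(-9 + (6 + 1)) = -95*(-9 + 7) = -95*(-2) = 190)
b(Q) - D = (¾ - ¼*14) - 1*190 = (¾ - 7/2) - 190 = -11/4 - 190 = -771/4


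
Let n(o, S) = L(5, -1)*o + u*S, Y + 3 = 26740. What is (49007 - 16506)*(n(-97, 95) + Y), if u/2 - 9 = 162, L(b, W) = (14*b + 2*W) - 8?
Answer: 1735780907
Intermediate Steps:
Y = 26737 (Y = -3 + 26740 = 26737)
L(b, W) = -8 + 2*W + 14*b (L(b, W) = (2*W + 14*b) - 8 = -8 + 2*W + 14*b)
u = 342 (u = 18 + 2*162 = 18 + 324 = 342)
n(o, S) = 60*o + 342*S (n(o, S) = (-8 + 2*(-1) + 14*5)*o + 342*S = (-8 - 2 + 70)*o + 342*S = 60*o + 342*S)
(49007 - 16506)*(n(-97, 95) + Y) = (49007 - 16506)*((60*(-97) + 342*95) + 26737) = 32501*((-5820 + 32490) + 26737) = 32501*(26670 + 26737) = 32501*53407 = 1735780907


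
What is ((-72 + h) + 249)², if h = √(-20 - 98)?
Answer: (177 + I*√118)² ≈ 31211.0 + 3845.4*I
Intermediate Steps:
h = I*√118 (h = √(-118) = I*√118 ≈ 10.863*I)
((-72 + h) + 249)² = ((-72 + I*√118) + 249)² = (177 + I*√118)²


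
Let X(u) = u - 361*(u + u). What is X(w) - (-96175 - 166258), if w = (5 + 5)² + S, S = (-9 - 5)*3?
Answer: 220615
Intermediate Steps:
S = -42 (S = -14*3 = -42)
w = 58 (w = (5 + 5)² - 42 = 10² - 42 = 100 - 42 = 58)
X(u) = -721*u (X(u) = u - 722*u = -721*u)
X(w) - (-96175 - 166258) = -721*58 - (-96175 - 166258) = -41818 - 1*(-262433) = -41818 + 262433 = 220615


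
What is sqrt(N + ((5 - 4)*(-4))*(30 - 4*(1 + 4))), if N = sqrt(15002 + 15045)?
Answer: sqrt(-40 + sqrt(30047)) ≈ 11.547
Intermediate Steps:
N = sqrt(30047) ≈ 173.34
sqrt(N + ((5 - 4)*(-4))*(30 - 4*(1 + 4))) = sqrt(sqrt(30047) + ((5 - 4)*(-4))*(30 - 4*(1 + 4))) = sqrt(sqrt(30047) + (1*(-4))*(30 - 4*5)) = sqrt(sqrt(30047) - 4*(30 - 20)) = sqrt(sqrt(30047) - 4*10) = sqrt(sqrt(30047) - 40) = sqrt(-40 + sqrt(30047))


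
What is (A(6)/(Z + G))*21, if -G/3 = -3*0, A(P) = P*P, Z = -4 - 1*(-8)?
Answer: 189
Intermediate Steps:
Z = 4 (Z = -4 + 8 = 4)
A(P) = P**2
G = 0 (G = -(-9)*0 = -3*0 = 0)
(A(6)/(Z + G))*21 = (6**2/(4 + 0))*21 = (36/4)*21 = ((1/4)*36)*21 = 9*21 = 189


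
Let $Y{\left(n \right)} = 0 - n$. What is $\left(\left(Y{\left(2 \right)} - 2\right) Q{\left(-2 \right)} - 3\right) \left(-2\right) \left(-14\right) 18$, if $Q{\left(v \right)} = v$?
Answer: $2520$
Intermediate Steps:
$Y{\left(n \right)} = - n$
$\left(\left(Y{\left(2 \right)} - 2\right) Q{\left(-2 \right)} - 3\right) \left(-2\right) \left(-14\right) 18 = \left(\left(\left(-1\right) 2 - 2\right) \left(-2\right) - 3\right) \left(-2\right) \left(-14\right) 18 = \left(\left(-2 - 2\right) \left(-2\right) - 3\right) \left(-2\right) \left(-14\right) 18 = \left(\left(-4\right) \left(-2\right) - 3\right) \left(-2\right) \left(-14\right) 18 = \left(8 - 3\right) \left(-2\right) \left(-14\right) 18 = 5 \left(-2\right) \left(-14\right) 18 = \left(-10\right) \left(-14\right) 18 = 140 \cdot 18 = 2520$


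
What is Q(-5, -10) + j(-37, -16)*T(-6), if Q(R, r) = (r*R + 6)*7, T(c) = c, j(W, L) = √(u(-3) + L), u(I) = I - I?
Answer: 392 - 24*I ≈ 392.0 - 24.0*I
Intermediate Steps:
u(I) = 0
j(W, L) = √L (j(W, L) = √(0 + L) = √L)
Q(R, r) = 42 + 7*R*r (Q(R, r) = (R*r + 6)*7 = (6 + R*r)*7 = 42 + 7*R*r)
Q(-5, -10) + j(-37, -16)*T(-6) = (42 + 7*(-5)*(-10)) + √(-16)*(-6) = (42 + 350) + (4*I)*(-6) = 392 - 24*I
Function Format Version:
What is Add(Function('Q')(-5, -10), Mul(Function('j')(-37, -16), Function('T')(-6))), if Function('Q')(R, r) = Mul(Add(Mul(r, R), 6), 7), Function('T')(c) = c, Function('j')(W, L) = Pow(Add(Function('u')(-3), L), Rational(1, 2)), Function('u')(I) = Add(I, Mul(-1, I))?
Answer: Add(392, Mul(-24, I)) ≈ Add(392.00, Mul(-24.000, I))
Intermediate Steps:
Function('u')(I) = 0
Function('j')(W, L) = Pow(L, Rational(1, 2)) (Function('j')(W, L) = Pow(Add(0, L), Rational(1, 2)) = Pow(L, Rational(1, 2)))
Function('Q')(R, r) = Add(42, Mul(7, R, r)) (Function('Q')(R, r) = Mul(Add(Mul(R, r), 6), 7) = Mul(Add(6, Mul(R, r)), 7) = Add(42, Mul(7, R, r)))
Add(Function('Q')(-5, -10), Mul(Function('j')(-37, -16), Function('T')(-6))) = Add(Add(42, Mul(7, -5, -10)), Mul(Pow(-16, Rational(1, 2)), -6)) = Add(Add(42, 350), Mul(Mul(4, I), -6)) = Add(392, Mul(-24, I))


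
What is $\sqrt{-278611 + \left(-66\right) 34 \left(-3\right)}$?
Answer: $i \sqrt{271879} \approx 521.42 i$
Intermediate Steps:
$\sqrt{-278611 + \left(-66\right) 34 \left(-3\right)} = \sqrt{-278611 - -6732} = \sqrt{-278611 + 6732} = \sqrt{-271879} = i \sqrt{271879}$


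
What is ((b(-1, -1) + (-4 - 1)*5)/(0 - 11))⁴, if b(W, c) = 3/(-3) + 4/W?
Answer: 810000/14641 ≈ 55.324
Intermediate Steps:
b(W, c) = -1 + 4/W (b(W, c) = 3*(-⅓) + 4/W = -1 + 4/W)
((b(-1, -1) + (-4 - 1)*5)/(0 - 11))⁴ = (((4 - 1*(-1))/(-1) + (-4 - 1)*5)/(0 - 11))⁴ = ((-(4 + 1) - 5*5)/(-11))⁴ = ((-1*5 - 25)*(-1/11))⁴ = ((-5 - 25)*(-1/11))⁴ = (-30*(-1/11))⁴ = (30/11)⁴ = 810000/14641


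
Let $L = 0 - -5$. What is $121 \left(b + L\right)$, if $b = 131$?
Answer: $16456$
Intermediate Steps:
$L = 5$ ($L = 0 + 5 = 5$)
$121 \left(b + L\right) = 121 \left(131 + 5\right) = 121 \cdot 136 = 16456$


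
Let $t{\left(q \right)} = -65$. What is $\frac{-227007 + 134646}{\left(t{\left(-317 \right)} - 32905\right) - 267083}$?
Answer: $\frac{92361}{300053} \approx 0.30782$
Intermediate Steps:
$\frac{-227007 + 134646}{\left(t{\left(-317 \right)} - 32905\right) - 267083} = \frac{-227007 + 134646}{\left(-65 - 32905\right) - 267083} = - \frac{92361}{\left(-65 - 32905\right) - 267083} = - \frac{92361}{-32970 - 267083} = - \frac{92361}{-300053} = \left(-92361\right) \left(- \frac{1}{300053}\right) = \frac{92361}{300053}$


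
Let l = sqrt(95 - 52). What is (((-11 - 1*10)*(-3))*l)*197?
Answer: 12411*sqrt(43) ≈ 81384.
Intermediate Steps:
l = sqrt(43) ≈ 6.5574
(((-11 - 1*10)*(-3))*l)*197 = (((-11 - 1*10)*(-3))*sqrt(43))*197 = (((-11 - 10)*(-3))*sqrt(43))*197 = ((-21*(-3))*sqrt(43))*197 = (63*sqrt(43))*197 = 12411*sqrt(43)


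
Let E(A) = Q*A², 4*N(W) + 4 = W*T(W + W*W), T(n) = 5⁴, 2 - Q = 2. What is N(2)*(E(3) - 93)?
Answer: -57939/2 ≈ -28970.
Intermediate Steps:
Q = 0 (Q = 2 - 1*2 = 2 - 2 = 0)
T(n) = 625
N(W) = -1 + 625*W/4 (N(W) = -1 + (W*625)/4 = -1 + (625*W)/4 = -1 + 625*W/4)
E(A) = 0 (E(A) = 0*A² = 0)
N(2)*(E(3) - 93) = (-1 + (625/4)*2)*(0 - 93) = (-1 + 625/2)*(-93) = (623/2)*(-93) = -57939/2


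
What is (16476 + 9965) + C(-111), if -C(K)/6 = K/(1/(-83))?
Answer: -28837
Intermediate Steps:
C(K) = 498*K (C(K) = -6*K/(1/(-83)) = -6*K/(-1/83) = -6*K*(-83) = -(-498)*K = 498*K)
(16476 + 9965) + C(-111) = (16476 + 9965) + 498*(-111) = 26441 - 55278 = -28837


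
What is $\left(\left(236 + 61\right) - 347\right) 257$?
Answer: $-12850$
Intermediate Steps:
$\left(\left(236 + 61\right) - 347\right) 257 = \left(297 - 347\right) 257 = \left(-50\right) 257 = -12850$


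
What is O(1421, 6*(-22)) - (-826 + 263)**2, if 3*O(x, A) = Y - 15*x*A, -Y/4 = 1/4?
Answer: 1862672/3 ≈ 6.2089e+5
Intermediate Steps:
Y = -1 (Y = -4/4 = -4*1/4 = -1)
O(x, A) = -1/3 - 5*A*x (O(x, A) = (-1 - 15*x*A)/3 = (-1 - 15*A*x)/3 = -1/3 - 5*A*x)
O(1421, 6*(-22)) - (-826 + 263)**2 = (-1/3 - 5*6*(-22)*1421) - (-826 + 263)**2 = (-1/3 - 5*(-132)*1421) - 1*(-563)**2 = (-1/3 + 937860) - 1*316969 = 2813579/3 - 316969 = 1862672/3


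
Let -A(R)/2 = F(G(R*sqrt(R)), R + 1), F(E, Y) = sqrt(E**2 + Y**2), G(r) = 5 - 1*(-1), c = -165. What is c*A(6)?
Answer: 330*sqrt(85) ≈ 3042.4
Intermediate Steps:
G(r) = 6 (G(r) = 5 + 1 = 6)
A(R) = -2*sqrt(36 + (1 + R)**2) (A(R) = -2*sqrt(6**2 + (R + 1)**2) = -2*sqrt(36 + (1 + R)**2))
c*A(6) = -(-330)*sqrt(36 + (1 + 6)**2) = -(-330)*sqrt(36 + 7**2) = -(-330)*sqrt(36 + 49) = -(-330)*sqrt(85) = 330*sqrt(85)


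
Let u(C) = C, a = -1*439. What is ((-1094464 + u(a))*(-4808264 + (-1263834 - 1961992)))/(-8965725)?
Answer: -586436616218/597715 ≈ -9.8113e+5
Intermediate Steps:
a = -439
((-1094464 + u(a))*(-4808264 + (-1263834 - 1961992)))/(-8965725) = ((-1094464 - 439)*(-4808264 + (-1263834 - 1961992)))/(-8965725) = -1094903*(-4808264 - 3225826)*(-1/8965725) = -1094903*(-8034090)*(-1/8965725) = 8796549243270*(-1/8965725) = -586436616218/597715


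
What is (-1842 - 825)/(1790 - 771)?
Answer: -2667/1019 ≈ -2.6173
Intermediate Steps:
(-1842 - 825)/(1790 - 771) = -2667/1019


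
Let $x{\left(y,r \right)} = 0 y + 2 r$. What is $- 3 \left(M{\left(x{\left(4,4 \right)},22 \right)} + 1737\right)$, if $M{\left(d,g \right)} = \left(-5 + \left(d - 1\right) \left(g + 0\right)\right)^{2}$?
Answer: $-71814$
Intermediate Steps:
$x{\left(y,r \right)} = 2 r$ ($x{\left(y,r \right)} = 0 + 2 r = 2 r$)
$M{\left(d,g \right)} = \left(-5 + g \left(-1 + d\right)\right)^{2}$ ($M{\left(d,g \right)} = \left(-5 + \left(-1 + d\right) g\right)^{2} = \left(-5 + g \left(-1 + d\right)\right)^{2}$)
$- 3 \left(M{\left(x{\left(4,4 \right)},22 \right)} + 1737\right) = - 3 \left(\left(5 + 22 - 2 \cdot 4 \cdot 22\right)^{2} + 1737\right) = - 3 \left(\left(5 + 22 - 8 \cdot 22\right)^{2} + 1737\right) = - 3 \left(\left(5 + 22 - 176\right)^{2} + 1737\right) = - 3 \left(\left(-149\right)^{2} + 1737\right) = - 3 \left(22201 + 1737\right) = \left(-3\right) 23938 = -71814$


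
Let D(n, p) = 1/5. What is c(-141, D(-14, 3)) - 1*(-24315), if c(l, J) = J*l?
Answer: 121434/5 ≈ 24287.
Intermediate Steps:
D(n, p) = 1/5
c(-141, D(-14, 3)) - 1*(-24315) = (1/5)*(-141) - 1*(-24315) = -141/5 + 24315 = 121434/5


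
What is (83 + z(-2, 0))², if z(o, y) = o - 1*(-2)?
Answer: 6889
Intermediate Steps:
z(o, y) = 2 + o (z(o, y) = o + 2 = 2 + o)
(83 + z(-2, 0))² = (83 + (2 - 2))² = (83 + 0)² = 83² = 6889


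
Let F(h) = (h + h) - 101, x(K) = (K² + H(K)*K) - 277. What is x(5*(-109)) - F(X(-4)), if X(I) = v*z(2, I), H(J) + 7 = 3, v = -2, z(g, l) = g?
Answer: 299037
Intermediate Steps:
H(J) = -4 (H(J) = -7 + 3 = -4)
X(I) = -4 (X(I) = -2*2 = -4)
x(K) = -277 + K² - 4*K (x(K) = (K² - 4*K) - 277 = -277 + K² - 4*K)
F(h) = -101 + 2*h (F(h) = 2*h - 101 = -101 + 2*h)
x(5*(-109)) - F(X(-4)) = (-277 + (5*(-109))² - 20*(-109)) - (-101 + 2*(-4)) = (-277 + (-545)² - 4*(-545)) - (-101 - 8) = (-277 + 297025 + 2180) - 1*(-109) = 298928 + 109 = 299037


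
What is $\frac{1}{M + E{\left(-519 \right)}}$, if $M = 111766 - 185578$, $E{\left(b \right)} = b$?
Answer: $- \frac{1}{74331} \approx -1.3453 \cdot 10^{-5}$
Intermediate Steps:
$M = -73812$
$\frac{1}{M + E{\left(-519 \right)}} = \frac{1}{-73812 - 519} = \frac{1}{-74331} = - \frac{1}{74331}$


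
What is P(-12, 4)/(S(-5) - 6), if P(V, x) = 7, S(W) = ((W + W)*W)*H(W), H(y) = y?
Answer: -7/256 ≈ -0.027344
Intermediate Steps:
S(W) = 2*W**3 (S(W) = ((W + W)*W)*W = ((2*W)*W)*W = (2*W**2)*W = 2*W**3)
P(-12, 4)/(S(-5) - 6) = 7/(2*(-5)**3 - 6) = 7/(2*(-125) - 6) = 7/(-250 - 6) = 7/(-256) = -1/256*7 = -7/256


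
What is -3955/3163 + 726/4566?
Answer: -2627032/2407043 ≈ -1.0914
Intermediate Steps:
-3955/3163 + 726/4566 = -3955*1/3163 + 726*(1/4566) = -3955/3163 + 121/761 = -2627032/2407043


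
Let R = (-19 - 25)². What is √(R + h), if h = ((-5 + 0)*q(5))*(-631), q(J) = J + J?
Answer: √33486 ≈ 182.99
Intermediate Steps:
q(J) = 2*J
R = 1936 (R = (-44)² = 1936)
h = 31550 (h = ((-5 + 0)*(2*5))*(-631) = -5*10*(-631) = -50*(-631) = 31550)
√(R + h) = √(1936 + 31550) = √33486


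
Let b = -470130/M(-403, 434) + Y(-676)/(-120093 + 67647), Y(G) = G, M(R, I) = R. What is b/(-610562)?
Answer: -6164177602/3226169616189 ≈ -0.0019107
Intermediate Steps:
b = 12328355204/10567869 (b = -470130/(-403) - 676/(-120093 + 67647) = -470130*(-1/403) - 676/(-52446) = 470130/403 - 676*(-1/52446) = 470130/403 + 338/26223 = 12328355204/10567869 ≈ 1166.6)
b/(-610562) = (12328355204/10567869)/(-610562) = (12328355204/10567869)*(-1/610562) = -6164177602/3226169616189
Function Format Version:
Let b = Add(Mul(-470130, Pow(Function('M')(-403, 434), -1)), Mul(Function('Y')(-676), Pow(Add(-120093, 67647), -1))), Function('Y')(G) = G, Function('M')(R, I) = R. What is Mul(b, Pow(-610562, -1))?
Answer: Rational(-6164177602, 3226169616189) ≈ -0.0019107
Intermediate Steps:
b = Rational(12328355204, 10567869) (b = Add(Mul(-470130, Pow(-403, -1)), Mul(-676, Pow(Add(-120093, 67647), -1))) = Add(Mul(-470130, Rational(-1, 403)), Mul(-676, Pow(-52446, -1))) = Add(Rational(470130, 403), Mul(-676, Rational(-1, 52446))) = Add(Rational(470130, 403), Rational(338, 26223)) = Rational(12328355204, 10567869) ≈ 1166.6)
Mul(b, Pow(-610562, -1)) = Mul(Rational(12328355204, 10567869), Pow(-610562, -1)) = Mul(Rational(12328355204, 10567869), Rational(-1, 610562)) = Rational(-6164177602, 3226169616189)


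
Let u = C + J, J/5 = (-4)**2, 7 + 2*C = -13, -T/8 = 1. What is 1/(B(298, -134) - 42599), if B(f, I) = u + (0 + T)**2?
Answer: -1/42465 ≈ -2.3549e-5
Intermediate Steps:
T = -8 (T = -8*1 = -8)
C = -10 (C = -7/2 + (1/2)*(-13) = -7/2 - 13/2 = -10)
J = 80 (J = 5*(-4)**2 = 5*16 = 80)
u = 70 (u = -10 + 80 = 70)
B(f, I) = 134 (B(f, I) = 70 + (0 - 8)**2 = 70 + (-8)**2 = 70 + 64 = 134)
1/(B(298, -134) - 42599) = 1/(134 - 42599) = 1/(-42465) = -1/42465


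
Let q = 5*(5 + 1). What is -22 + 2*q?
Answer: 38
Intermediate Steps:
q = 30 (q = 5*6 = 30)
-22 + 2*q = -22 + 2*30 = -22 + 60 = 38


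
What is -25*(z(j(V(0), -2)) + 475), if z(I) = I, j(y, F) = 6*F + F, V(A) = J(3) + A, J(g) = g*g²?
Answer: -11525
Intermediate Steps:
J(g) = g³
V(A) = 27 + A (V(A) = 3³ + A = 27 + A)
j(y, F) = 7*F
-25*(z(j(V(0), -2)) + 475) = -25*(7*(-2) + 475) = -25*(-14 + 475) = -25*461 = -11525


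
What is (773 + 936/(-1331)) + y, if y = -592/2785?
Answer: 2861988743/3706835 ≈ 772.08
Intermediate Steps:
y = -592/2785 (y = -592*1/2785 = -592/2785 ≈ -0.21257)
(773 + 936/(-1331)) + y = (773 + 936/(-1331)) - 592/2785 = (773 + 936*(-1/1331)) - 592/2785 = (773 - 936/1331) - 592/2785 = 1027927/1331 - 592/2785 = 2861988743/3706835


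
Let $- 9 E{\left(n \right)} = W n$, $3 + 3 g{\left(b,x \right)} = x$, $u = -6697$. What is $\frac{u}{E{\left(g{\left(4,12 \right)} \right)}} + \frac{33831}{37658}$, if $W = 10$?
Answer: $\frac{189231297}{94145} \approx 2010.0$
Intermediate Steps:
$g{\left(b,x \right)} = -1 + \frac{x}{3}$
$E{\left(n \right)} = - \frac{10 n}{9}$
$\frac{u}{E{\left(g{\left(4,12 \right)} \right)}} + \frac{33831}{37658} = - \frac{6697}{\left(- \frac{10}{9}\right) \left(-1 + \frac{1}{3} \cdot 12\right)} + \frac{33831}{37658} = - \frac{6697}{\left(- \frac{10}{9}\right) \left(-1 + 4\right)} + 33831 \cdot \frac{1}{37658} = - \frac{6697}{\left(- \frac{10}{9}\right) 3} + \frac{33831}{37658} = - \frac{6697}{- \frac{10}{3}} + \frac{33831}{37658} = \left(-6697\right) \left(- \frac{3}{10}\right) + \frac{33831}{37658} = \frac{20091}{10} + \frac{33831}{37658} = \frac{189231297}{94145}$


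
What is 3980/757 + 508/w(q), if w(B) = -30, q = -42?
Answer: -132578/11355 ≈ -11.676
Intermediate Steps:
3980/757 + 508/w(q) = 3980/757 + 508/(-30) = 3980*(1/757) + 508*(-1/30) = 3980/757 - 254/15 = -132578/11355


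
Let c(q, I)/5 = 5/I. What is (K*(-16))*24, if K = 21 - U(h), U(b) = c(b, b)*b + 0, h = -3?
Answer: 1536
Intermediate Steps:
c(q, I) = 25/I (c(q, I) = 5*(5/I) = 25/I)
U(b) = 25 (U(b) = (25/b)*b + 0 = 25 + 0 = 25)
K = -4 (K = 21 - 1*25 = 21 - 25 = -4)
(K*(-16))*24 = -4*(-16)*24 = 64*24 = 1536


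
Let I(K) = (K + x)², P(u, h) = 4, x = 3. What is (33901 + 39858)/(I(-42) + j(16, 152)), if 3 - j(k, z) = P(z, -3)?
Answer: 73759/1520 ≈ 48.526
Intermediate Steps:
j(k, z) = -1 (j(k, z) = 3 - 1*4 = 3 - 4 = -1)
I(K) = (3 + K)² (I(K) = (K + 3)² = (3 + K)²)
(33901 + 39858)/(I(-42) + j(16, 152)) = (33901 + 39858)/((3 - 42)² - 1) = 73759/((-39)² - 1) = 73759/(1521 - 1) = 73759/1520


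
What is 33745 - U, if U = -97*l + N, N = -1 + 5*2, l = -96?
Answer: 24424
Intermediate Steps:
N = 9 (N = -1 + 10 = 9)
U = 9321 (U = -97*(-96) + 9 = 9312 + 9 = 9321)
33745 - U = 33745 - 1*9321 = 33745 - 9321 = 24424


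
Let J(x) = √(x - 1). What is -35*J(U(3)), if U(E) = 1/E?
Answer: -35*I*√6/3 ≈ -28.577*I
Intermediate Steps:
J(x) = √(-1 + x)
-35*J(U(3)) = -35*√(-1 + 1/3) = -35*√(-1 + ⅓) = -35*I*√6/3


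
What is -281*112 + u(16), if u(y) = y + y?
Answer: -31440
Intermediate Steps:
u(y) = 2*y
-281*112 + u(16) = -281*112 + 2*16 = -31472 + 32 = -31440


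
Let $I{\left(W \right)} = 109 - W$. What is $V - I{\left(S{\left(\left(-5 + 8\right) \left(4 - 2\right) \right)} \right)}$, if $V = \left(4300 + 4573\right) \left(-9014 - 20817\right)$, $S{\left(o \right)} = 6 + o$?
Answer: $-264690560$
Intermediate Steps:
$V = -264690463$ ($V = 8873 \left(-29831\right) = -264690463$)
$V - I{\left(S{\left(\left(-5 + 8\right) \left(4 - 2\right) \right)} \right)} = -264690463 - \left(109 - \left(6 + \left(-5 + 8\right) \left(4 - 2\right)\right)\right) = -264690463 - \left(109 - \left(6 + 3 \cdot 2\right)\right) = -264690463 - \left(109 - \left(6 + 6\right)\right) = -264690463 - \left(109 - 12\right) = -264690463 - 97 = -264690560$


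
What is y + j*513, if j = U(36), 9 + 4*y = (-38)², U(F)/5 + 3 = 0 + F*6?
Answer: 2186815/4 ≈ 5.4670e+5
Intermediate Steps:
U(F) = -15 + 30*F (U(F) = -15 + 5*(0 + F*6) = -15 + 5*(0 + 6*F) = -15 + 5*(6*F) = -15 + 30*F)
y = 1435/4 (y = -9/4 + (¼)*(-38)² = -9/4 + (¼)*1444 = -9/4 + 361 = 1435/4 ≈ 358.75)
j = 1065 (j = -15 + 30*36 = -15 + 1080 = 1065)
y + j*513 = 1435/4 + 1065*513 = 1435/4 + 546345 = 2186815/4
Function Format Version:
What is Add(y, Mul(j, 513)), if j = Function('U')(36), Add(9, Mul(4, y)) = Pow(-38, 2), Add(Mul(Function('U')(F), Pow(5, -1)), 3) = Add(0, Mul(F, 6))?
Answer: Rational(2186815, 4) ≈ 5.4670e+5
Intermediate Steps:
Function('U')(F) = Add(-15, Mul(30, F)) (Function('U')(F) = Add(-15, Mul(5, Add(0, Mul(F, 6)))) = Add(-15, Mul(5, Add(0, Mul(6, F)))) = Add(-15, Mul(5, Mul(6, F))) = Add(-15, Mul(30, F)))
y = Rational(1435, 4) (y = Add(Rational(-9, 4), Mul(Rational(1, 4), Pow(-38, 2))) = Add(Rational(-9, 4), Mul(Rational(1, 4), 1444)) = Add(Rational(-9, 4), 361) = Rational(1435, 4) ≈ 358.75)
j = 1065 (j = Add(-15, Mul(30, 36)) = Add(-15, 1080) = 1065)
Add(y, Mul(j, 513)) = Add(Rational(1435, 4), Mul(1065, 513)) = Add(Rational(1435, 4), 546345) = Rational(2186815, 4)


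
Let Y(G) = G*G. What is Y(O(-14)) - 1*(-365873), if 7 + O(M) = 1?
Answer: 365909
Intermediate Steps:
O(M) = -6 (O(M) = -7 + 1 = -6)
Y(G) = G²
Y(O(-14)) - 1*(-365873) = (-6)² - 1*(-365873) = 36 + 365873 = 365909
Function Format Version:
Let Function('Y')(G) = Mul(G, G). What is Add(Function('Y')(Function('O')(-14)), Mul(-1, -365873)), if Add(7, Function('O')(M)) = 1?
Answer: 365909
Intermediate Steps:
Function('O')(M) = -6 (Function('O')(M) = Add(-7, 1) = -6)
Function('Y')(G) = Pow(G, 2)
Add(Function('Y')(Function('O')(-14)), Mul(-1, -365873)) = Add(Pow(-6, 2), Mul(-1, -365873)) = Add(36, 365873) = 365909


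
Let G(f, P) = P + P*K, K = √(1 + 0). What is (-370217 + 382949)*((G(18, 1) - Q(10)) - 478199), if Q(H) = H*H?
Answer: -6089677404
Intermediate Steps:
Q(H) = H²
K = 1 (K = √1 = 1)
G(f, P) = 2*P (G(f, P) = P + P*1 = P + P = 2*P)
(-370217 + 382949)*((G(18, 1) - Q(10)) - 478199) = (-370217 + 382949)*((2*1 - 1*10²) - 478199) = 12732*((2 - 1*100) - 478199) = 12732*((2 - 100) - 478199) = 12732*(-98 - 478199) = 12732*(-478297) = -6089677404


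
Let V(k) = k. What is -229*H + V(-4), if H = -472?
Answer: 108084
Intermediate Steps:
-229*H + V(-4) = -229*(-472) - 4 = 108088 - 4 = 108084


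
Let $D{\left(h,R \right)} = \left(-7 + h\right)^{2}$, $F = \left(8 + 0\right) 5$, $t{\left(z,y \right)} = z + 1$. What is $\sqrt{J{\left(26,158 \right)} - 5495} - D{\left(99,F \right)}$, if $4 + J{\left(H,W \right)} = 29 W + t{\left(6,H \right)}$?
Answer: $-8464 + i \sqrt{910} \approx -8464.0 + 30.166 i$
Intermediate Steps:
$t{\left(z,y \right)} = 1 + z$
$J{\left(H,W \right)} = 3 + 29 W$ ($J{\left(H,W \right)} = -4 + \left(29 W + \left(1 + 6\right)\right) = -4 + \left(29 W + 7\right) = -4 + \left(7 + 29 W\right) = 3 + 29 W$)
$F = 40$ ($F = 8 \cdot 5 = 40$)
$\sqrt{J{\left(26,158 \right)} - 5495} - D{\left(99,F \right)} = \sqrt{\left(3 + 29 \cdot 158\right) - 5495} - \left(-7 + 99\right)^{2} = \sqrt{\left(3 + 4582\right) - 5495} - 92^{2} = \sqrt{4585 - 5495} - 8464 = \sqrt{-910} - 8464 = i \sqrt{910} - 8464 = -8464 + i \sqrt{910}$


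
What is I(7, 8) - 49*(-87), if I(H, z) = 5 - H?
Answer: 4261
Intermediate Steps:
I(7, 8) - 49*(-87) = (5 - 1*7) - 49*(-87) = (5 - 7) + 4263 = -2 + 4263 = 4261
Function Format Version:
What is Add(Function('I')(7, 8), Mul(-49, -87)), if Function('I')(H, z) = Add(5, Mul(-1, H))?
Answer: 4261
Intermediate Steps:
Add(Function('I')(7, 8), Mul(-49, -87)) = Add(Add(5, Mul(-1, 7)), Mul(-49, -87)) = Add(Add(5, -7), 4263) = Add(-2, 4263) = 4261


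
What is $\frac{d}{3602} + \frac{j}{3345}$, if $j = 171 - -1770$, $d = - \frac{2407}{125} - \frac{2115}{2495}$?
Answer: $\frac{14396638893}{25051234625} \approx 0.57469$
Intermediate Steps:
$d = - \frac{1253968}{62375}$ ($d = \left(-2407\right) \frac{1}{125} - \frac{423}{499} = - \frac{2407}{125} - \frac{423}{499} = - \frac{1253968}{62375} \approx -20.104$)
$j = 1941$ ($j = 171 + 1770 = 1941$)
$\frac{d}{3602} + \frac{j}{3345} = - \frac{1253968}{62375 \cdot 3602} + \frac{1941}{3345} = \left(- \frac{1253968}{62375}\right) \frac{1}{3602} + 1941 \cdot \frac{1}{3345} = - \frac{626984}{112337375} + \frac{647}{1115} = \frac{14396638893}{25051234625}$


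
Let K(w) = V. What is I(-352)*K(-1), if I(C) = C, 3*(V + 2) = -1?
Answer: 2464/3 ≈ 821.33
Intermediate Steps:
V = -7/3 (V = -2 + (1/3)*(-1) = -2 - 1/3 = -7/3 ≈ -2.3333)
K(w) = -7/3
I(-352)*K(-1) = -352*(-7/3) = 2464/3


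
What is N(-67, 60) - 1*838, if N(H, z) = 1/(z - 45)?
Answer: -12569/15 ≈ -837.93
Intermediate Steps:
N(H, z) = 1/(-45 + z)
N(-67, 60) - 1*838 = 1/(-45 + 60) - 1*838 = 1/15 - 838 = -12569/15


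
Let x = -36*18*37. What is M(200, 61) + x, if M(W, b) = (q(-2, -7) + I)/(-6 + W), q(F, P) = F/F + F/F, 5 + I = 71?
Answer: -2325638/97 ≈ -23976.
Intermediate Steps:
I = 66 (I = -5 + 71 = 66)
q(F, P) = 2 (q(F, P) = 1 + 1 = 2)
M(W, b) = 68/(-6 + W) (M(W, b) = (2 + 66)/(-6 + W) = 68/(-6 + W))
x = -23976 (x = -648*37 = -23976)
M(200, 61) + x = 68/(-6 + 200) - 23976 = 68/194 - 23976 = 68*(1/194) - 23976 = 34/97 - 23976 = -2325638/97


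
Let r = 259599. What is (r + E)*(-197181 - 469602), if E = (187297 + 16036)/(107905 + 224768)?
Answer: -19194855909081060/110891 ≈ -1.7310e+11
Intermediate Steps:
E = 203333/332673 ≈ 0.61121
(r + E)*(-197181 - 469602) = (259599 + 203333/332673)*(-197181 - 469602) = (86361781460/332673)*(-666783) = -19194855909081060/110891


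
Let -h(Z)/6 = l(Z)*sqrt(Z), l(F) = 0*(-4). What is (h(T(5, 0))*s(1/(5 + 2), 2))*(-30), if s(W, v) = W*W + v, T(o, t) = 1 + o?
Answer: 0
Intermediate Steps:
l(F) = 0
h(Z) = 0 (h(Z) = -0*sqrt(Z) = -6*0 = 0)
s(W, v) = v + W**2 (s(W, v) = W**2 + v = v + W**2)
(h(T(5, 0))*s(1/(5 + 2), 2))*(-30) = (0*(2 + (1/(5 + 2))**2))*(-30) = (0*(2 + (1/7)**2))*(-30) = (0*(2 + 1/49))*(-30) = (0*(99/49))*(-30) = 0*(-30) = 0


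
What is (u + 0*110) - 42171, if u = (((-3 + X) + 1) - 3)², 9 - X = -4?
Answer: -42107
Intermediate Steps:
X = 13 (X = 9 - 1*(-4) = 9 + 4 = 13)
u = 64 (u = (((-3 + 13) + 1) - 3)² = ((10 + 1) - 3)² = (11 - 3)² = 8² = 64)
(u + 0*110) - 42171 = (64 + 0*110) - 42171 = (64 + 0) - 42171 = 64 - 42171 = -42107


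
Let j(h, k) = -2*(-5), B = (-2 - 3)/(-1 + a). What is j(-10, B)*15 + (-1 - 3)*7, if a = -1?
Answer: 122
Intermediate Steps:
B = 5/2 (B = (-2 - 3)/(-1 - 1) = -5/(-2) = -5*(-½) = 5/2 ≈ 2.5000)
j(h, k) = 10
j(-10, B)*15 + (-1 - 3)*7 = 10*15 + (-1 - 3)*7 = 150 - 4*7 = 150 - 28 = 122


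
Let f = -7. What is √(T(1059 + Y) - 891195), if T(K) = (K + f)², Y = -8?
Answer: √198741 ≈ 445.80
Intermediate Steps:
T(K) = (-7 + K)² (T(K) = (K - 7)² = (-7 + K)²)
√(T(1059 + Y) - 891195) = √((-7 + (1059 - 8))² - 891195) = √((-7 + 1051)² - 891195) = √(1044² - 891195) = √(1089936 - 891195) = √198741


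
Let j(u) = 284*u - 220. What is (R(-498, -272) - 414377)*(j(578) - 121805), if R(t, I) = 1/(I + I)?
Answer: -9496314216303/544 ≈ -1.7456e+10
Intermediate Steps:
j(u) = -220 + 284*u
R(t, I) = 1/(2*I)
(R(-498, -272) - 414377)*(j(578) - 121805) = ((½)/(-272) - 414377)*((-220 + 284*578) - 121805) = ((½)*(-1/272) - 414377)*((-220 + 164152) - 121805) = (-1/544 - 414377)*(163932 - 121805) = -225421089/544*42127 = -9496314216303/544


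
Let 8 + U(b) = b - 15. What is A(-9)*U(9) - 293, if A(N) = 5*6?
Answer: -713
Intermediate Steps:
U(b) = -23 + b (U(b) = -8 + (b - 15) = -8 + (-15 + b) = -23 + b)
A(N) = 30
A(-9)*U(9) - 293 = 30*(-23 + 9) - 293 = 30*(-14) - 293 = -420 - 293 = -713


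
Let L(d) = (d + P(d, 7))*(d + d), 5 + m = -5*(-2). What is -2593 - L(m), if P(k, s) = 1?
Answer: -2653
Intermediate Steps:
m = 5 (m = -5 - 5*(-2) = -5 + 10 = 5)
L(d) = 2*d*(1 + d) (L(d) = (d + 1)*(d + d) = (1 + d)*(2*d) = 2*d*(1 + d))
-2593 - L(m) = -2593 - 2*5*(1 + 5) = -2593 - 2*5*6 = -2593 - 1*60 = -2593 - 60 = -2653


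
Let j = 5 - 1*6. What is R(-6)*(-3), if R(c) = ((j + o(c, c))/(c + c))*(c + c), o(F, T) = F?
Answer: 21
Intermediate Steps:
j = -1 (j = 5 - 6 = -1)
R(c) = -1 + c (R(c) = ((-1 + c)/(c + c))*(c + c) = ((-1 + c)/((2*c)))*(2*c) = ((-1 + c)*(1/(2*c)))*(2*c) = ((-1 + c)/(2*c))*(2*c) = -1 + c)
R(-6)*(-3) = (-1 - 6)*(-3) = -7*(-3) = 21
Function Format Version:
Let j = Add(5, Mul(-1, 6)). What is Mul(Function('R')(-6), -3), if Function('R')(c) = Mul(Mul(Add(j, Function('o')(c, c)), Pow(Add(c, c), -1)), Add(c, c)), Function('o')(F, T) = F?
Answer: 21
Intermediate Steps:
j = -1 (j = Add(5, -6) = -1)
Function('R')(c) = Add(-1, c) (Function('R')(c) = Mul(Mul(Add(-1, c), Pow(Add(c, c), -1)), Add(c, c)) = Mul(Mul(Add(-1, c), Pow(Mul(2, c), -1)), Mul(2, c)) = Mul(Mul(Add(-1, c), Mul(Rational(1, 2), Pow(c, -1))), Mul(2, c)) = Mul(Mul(Rational(1, 2), Pow(c, -1), Add(-1, c)), Mul(2, c)) = Add(-1, c))
Mul(Function('R')(-6), -3) = Mul(Add(-1, -6), -3) = Mul(-7, -3) = 21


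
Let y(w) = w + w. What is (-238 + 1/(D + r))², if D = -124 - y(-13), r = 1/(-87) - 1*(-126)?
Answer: 335754190249/5929225 ≈ 56627.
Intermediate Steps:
r = 10961/87 (r = -1/87 + 126 = 10961/87 ≈ 125.99)
y(w) = 2*w
D = -98 (D = -124 - 2*(-13) = -124 - 1*(-26) = -124 + 26 = -98)
(-238 + 1/(D + r))² = (-238 + 1/(-98 + 10961/87))² = (-238 + 1/(2435/87))² = (-238 + 87/2435)² = (-579443/2435)² = 335754190249/5929225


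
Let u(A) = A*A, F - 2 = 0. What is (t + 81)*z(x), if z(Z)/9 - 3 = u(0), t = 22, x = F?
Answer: 2781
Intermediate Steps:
F = 2 (F = 2 + 0 = 2)
u(A) = A**2
x = 2
z(Z) = 27 (z(Z) = 27 + 9*0**2 = 27 + 9*0 = 27 + 0 = 27)
(t + 81)*z(x) = (22 + 81)*27 = 103*27 = 2781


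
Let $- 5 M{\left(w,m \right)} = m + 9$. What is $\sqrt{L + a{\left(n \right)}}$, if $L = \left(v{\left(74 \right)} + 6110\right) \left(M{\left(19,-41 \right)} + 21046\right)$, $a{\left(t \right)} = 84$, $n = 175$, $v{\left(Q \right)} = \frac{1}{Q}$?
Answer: $\frac{\sqrt{4402379974535}}{185} \approx 11342.0$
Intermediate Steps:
$M{\left(w,m \right)} = - \frac{9}{5} - \frac{m}{5}$ ($M{\left(w,m \right)} = - \frac{m + 9}{5} = - \frac{9 + m}{5} = - \frac{9}{5} - \frac{m}{5}$)
$L = \frac{23796632971}{185}$ ($L = \left(\frac{1}{74} + 6110\right) \left(\left(- \frac{9}{5} - - \frac{41}{5}\right) + 21046\right) = \left(\frac{1}{74} + 6110\right) \left(\left(- \frac{9}{5} + \frac{41}{5}\right) + 21046\right) = \frac{452141 \left(\frac{32}{5} + 21046\right)}{74} = \frac{452141}{74} \cdot \frac{105262}{5} = \frac{23796632971}{185} \approx 1.2863 \cdot 10^{8}$)
$\sqrt{L + a{\left(n \right)}} = \sqrt{\frac{23796632971}{185} + 84} = \sqrt{\frac{23796648511}{185}} = \frac{\sqrt{4402379974535}}{185}$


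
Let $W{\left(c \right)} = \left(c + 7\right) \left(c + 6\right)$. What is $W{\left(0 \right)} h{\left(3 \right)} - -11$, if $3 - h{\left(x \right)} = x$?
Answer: $11$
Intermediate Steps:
$h{\left(x \right)} = 3 - x$
$W{\left(c \right)} = \left(6 + c\right) \left(7 + c\right)$ ($W{\left(c \right)} = \left(7 + c\right) \left(6 + c\right) = \left(6 + c\right) \left(7 + c\right)$)
$W{\left(0 \right)} h{\left(3 \right)} - -11 = \left(42 + 0^{2} + 13 \cdot 0\right) \left(3 - 3\right) - -11 = \left(42 + 0 + 0\right) \left(3 - 3\right) + \left(-10 + 21\right) = 42 \cdot 0 + 11 = 0 + 11 = 11$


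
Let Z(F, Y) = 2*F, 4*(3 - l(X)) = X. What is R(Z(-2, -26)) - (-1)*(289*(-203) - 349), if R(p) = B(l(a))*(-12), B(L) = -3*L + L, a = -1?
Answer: -58938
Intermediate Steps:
l(X) = 3 - X/4
B(L) = -2*L
R(p) = 78 (R(p) = -2*(3 - 1/4*(-1))*(-12) = -2*(3 + 1/4)*(-12) = -2*13/4*(-12) = -13/2*(-12) = 78)
R(Z(-2, -26)) - (-1)*(289*(-203) - 349) = 78 - (-1)*(289*(-203) - 349) = 78 - (-1)*(-58667 - 349) = 78 - (-1)*(-59016) = 78 - 1*59016 = 78 - 59016 = -58938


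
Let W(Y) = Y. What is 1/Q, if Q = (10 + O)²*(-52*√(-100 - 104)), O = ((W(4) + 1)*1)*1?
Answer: I*√51/1193400 ≈ 5.9841e-6*I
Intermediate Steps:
O = 5 (O = ((4 + 1)*1)*1 = (5*1)*1 = 5*1 = 5)
Q = -23400*I*√51 (Q = (10 + 5)²*(-52*√(-100 - 104)) = 15²*(-104*I*√51) = 225*(-104*I*√51) = -23400*I*√51 ≈ -1.6711e+5*I)
1/Q = 1/(-23400*I*√51) = I*√51/1193400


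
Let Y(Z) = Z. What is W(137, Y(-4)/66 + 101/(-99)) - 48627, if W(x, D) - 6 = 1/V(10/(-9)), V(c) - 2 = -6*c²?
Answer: -7098693/146 ≈ -48621.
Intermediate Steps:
V(c) = 2 - 6*c²
W(x, D) = 849/146 (W(x, D) = 6 + 1/(2 - 6*(10/(-9))²) = 6 + 1/(2 - 6*(10*(-⅑))²) = 6 + 1/(2 - 6*(-10/9)²) = 6 + 1/(2 - 6*100/81) = 6 + 1/(2 - 200/27) = 6 + 1/(-146/27) = 6 - 27/146 = 849/146)
W(137, Y(-4)/66 + 101/(-99)) - 48627 = 849/146 - 48627 = -7098693/146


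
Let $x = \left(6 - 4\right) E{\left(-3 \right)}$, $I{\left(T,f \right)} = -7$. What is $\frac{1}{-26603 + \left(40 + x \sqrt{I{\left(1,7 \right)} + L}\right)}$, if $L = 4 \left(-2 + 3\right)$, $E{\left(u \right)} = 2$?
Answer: $- \frac{26563}{705593017} - \frac{4 i \sqrt{3}}{705593017} \approx -3.7646 \cdot 10^{-5} - 9.819 \cdot 10^{-9} i$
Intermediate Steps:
$L = 4$ ($L = 4 \cdot 1 = 4$)
$x = 4$ ($x = \left(6 - 4\right) 2 = 2 \cdot 2 = 4$)
$\frac{1}{-26603 + \left(40 + x \sqrt{I{\left(1,7 \right)} + L}\right)} = \frac{1}{-26603 + \left(40 + 4 \sqrt{-7 + 4}\right)} = \frac{1}{-26603 + \left(40 + 4 \sqrt{-3}\right)} = \frac{1}{-26603 + \left(40 + 4 i \sqrt{3}\right)} = \frac{1}{-26563 + 4 i \sqrt{3}}$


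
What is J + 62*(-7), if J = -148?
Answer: -582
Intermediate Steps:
J + 62*(-7) = -148 + 62*(-7) = -148 - 434 = -582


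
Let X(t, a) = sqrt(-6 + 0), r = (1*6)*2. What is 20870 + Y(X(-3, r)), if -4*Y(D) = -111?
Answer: 83591/4 ≈ 20898.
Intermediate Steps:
r = 12 (r = 6*2 = 12)
X(t, a) = I*sqrt(6) (X(t, a) = sqrt(-6) = I*sqrt(6))
Y(D) = 111/4 (Y(D) = -1/4*(-111) = 111/4)
20870 + Y(X(-3, r)) = 20870 + 111/4 = 83591/4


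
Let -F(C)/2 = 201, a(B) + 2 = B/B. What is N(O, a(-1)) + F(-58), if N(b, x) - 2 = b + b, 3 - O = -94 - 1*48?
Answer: -110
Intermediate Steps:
a(B) = -1 (a(B) = -2 + B/B = -2 + 1 = -1)
F(C) = -402 (F(C) = -2*201 = -402)
O = 145 (O = 3 - (-94 - 1*48) = 3 - (-94 - 48) = 3 - 1*(-142) = 3 + 142 = 145)
N(b, x) = 2 + 2*b (N(b, x) = 2 + (b + b) = 2 + 2*b)
N(O, a(-1)) + F(-58) = (2 + 2*145) - 402 = (2 + 290) - 402 = 292 - 402 = -110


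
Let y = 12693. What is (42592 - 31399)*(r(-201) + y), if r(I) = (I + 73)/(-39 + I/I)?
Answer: 2700098583/19 ≈ 1.4211e+8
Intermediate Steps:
r(I) = -73/38 - I/38 (r(I) = (73 + I)/(-39 + 1) = (73 + I)/(-38) = (73 + I)*(-1/38) = -73/38 - I/38)
(42592 - 31399)*(r(-201) + y) = (42592 - 31399)*((-73/38 - 1/38*(-201)) + 12693) = 11193*((-73/38 + 201/38) + 12693) = 11193*(64/19 + 12693) = 11193*(241231/19) = 2700098583/19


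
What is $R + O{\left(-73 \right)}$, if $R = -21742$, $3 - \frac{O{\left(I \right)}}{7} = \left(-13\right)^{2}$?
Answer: $-22904$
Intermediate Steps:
$O{\left(I \right)} = -1162$ ($O{\left(I \right)} = 21 - 7 \left(-13\right)^{2} = 21 - 1183 = -1162$)
$R + O{\left(-73 \right)} = -21742 - 1162 = -22904$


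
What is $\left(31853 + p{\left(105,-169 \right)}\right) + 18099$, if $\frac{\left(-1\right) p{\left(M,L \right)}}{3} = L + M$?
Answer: $50144$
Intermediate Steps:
$p{\left(M,L \right)} = - 3 L - 3 M$ ($p{\left(M,L \right)} = - 3 \left(L + M\right) = - 3 L - 3 M$)
$\left(31853 + p{\left(105,-169 \right)}\right) + 18099 = \left(31853 - -192\right) + 18099 = \left(31853 + \left(507 - 315\right)\right) + 18099 = \left(31853 + 192\right) + 18099 = 32045 + 18099 = 50144$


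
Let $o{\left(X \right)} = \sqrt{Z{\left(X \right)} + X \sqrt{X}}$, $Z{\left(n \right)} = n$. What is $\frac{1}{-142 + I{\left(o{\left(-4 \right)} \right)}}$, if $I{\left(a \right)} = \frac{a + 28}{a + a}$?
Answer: $- \frac{226762806}{32102672909} - \frac{221872 i}{32102672909} + \frac{2247980 \sqrt{-1 - 2 i}}{32102672909} - \frac{4484984 i \sqrt{-1 - 2 i}}{32102672909} \approx -0.0071863 - 0.00020582 i$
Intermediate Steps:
$o{\left(X \right)} = \sqrt{X + X^{\frac{3}{2}}}$ ($o{\left(X \right)} = \sqrt{X + X \sqrt{X}} = \sqrt{X + X^{\frac{3}{2}}}$)
$I{\left(a \right)} = \frac{28 + a}{2 a}$
$\frac{1}{-142 + I{\left(o{\left(-4 \right)} \right)}} = \frac{1}{-142 + \frac{28 + \sqrt{-4 + \left(-4\right)^{\frac{3}{2}}}}{2 \sqrt{-4 + \left(-4\right)^{\frac{3}{2}}}}} = \frac{1}{-142 + \frac{28 + \sqrt{-4 - 8 i}}{2 \sqrt{-4 - 8 i}}}$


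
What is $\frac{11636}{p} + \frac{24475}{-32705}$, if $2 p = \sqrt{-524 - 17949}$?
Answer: $- \frac{4895}{6541} - \frac{23272 i \sqrt{377}}{2639} \approx -0.74836 - 171.22 i$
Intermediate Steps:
$p = \frac{7 i \sqrt{377}}{2}$ ($p = \frac{\sqrt{-524 - 17949}}{2} = \frac{\sqrt{-18473}}{2} = \frac{7 i \sqrt{377}}{2} \approx 67.958 i$)
$\frac{11636}{p} + \frac{24475}{-32705} = \frac{11636}{\frac{7}{2} i \sqrt{377}} + \frac{24475}{-32705} = 11636 \left(- \frac{2 i \sqrt{377}}{2639}\right) + 24475 \left(- \frac{1}{32705}\right) = - \frac{23272 i \sqrt{377}}{2639} - \frac{4895}{6541} = - \frac{4895}{6541} - \frac{23272 i \sqrt{377}}{2639}$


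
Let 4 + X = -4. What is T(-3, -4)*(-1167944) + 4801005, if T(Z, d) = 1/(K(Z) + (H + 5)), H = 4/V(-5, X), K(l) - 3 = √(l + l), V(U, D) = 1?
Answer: 117689237/25 + 583972*I*√6/75 ≈ 4.7076e+6 + 19072.0*I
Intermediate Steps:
X = -8 (X = -4 - 4 = -8)
K(l) = 3 + √2*√l (K(l) = 3 + √(l + l) = 3 + √(2*l) = 3 + √2*√l)
H = 4 (H = 4/1 = 4*1 = 4)
T(Z, d) = 1/(12 + √2*√Z) (T(Z, d) = 1/((3 + √2*√Z) + (4 + 5)) = 1/((3 + √2*√Z) + 9) = 1/(12 + √2*√Z))
T(-3, -4)*(-1167944) + 4801005 = -1167944/(12 + √2*√(-3)) + 4801005 = -1167944/(12 + √2*(I*√3)) + 4801005 = -1167944/(12 + I*√6) + 4801005 = 4801005 - 1167944/(12 + I*√6)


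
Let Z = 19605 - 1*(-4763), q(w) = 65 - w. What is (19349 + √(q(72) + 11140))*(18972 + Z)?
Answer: 838585660 + 130020*√1237 ≈ 8.4316e+8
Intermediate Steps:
Z = 24368 (Z = 19605 + 4763 = 24368)
(19349 + √(q(72) + 11140))*(18972 + Z) = (19349 + √((65 - 1*72) + 11140))*(18972 + 24368) = (19349 + √((65 - 72) + 11140))*43340 = (19349 + √(-7 + 11140))*43340 = (19349 + √11133)*43340 = (19349 + 3*√1237)*43340 = 838585660 + 130020*√1237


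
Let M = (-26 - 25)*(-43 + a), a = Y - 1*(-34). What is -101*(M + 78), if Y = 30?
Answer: 100293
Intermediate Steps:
a = 64 (a = 30 - 1*(-34) = 30 + 34 = 64)
M = -1071 (M = (-26 - 25)*(-43 + 64) = -51*21 = -1071)
-101*(M + 78) = -101*(-1071 + 78) = -101*(-993) = 100293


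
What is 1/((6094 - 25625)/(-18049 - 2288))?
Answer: 20337/19531 ≈ 1.0413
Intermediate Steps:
1/((6094 - 25625)/(-18049 - 2288)) = 1/(-19531/(-20337)) = 1/(-19531*(-1/20337)) = 1/(19531/20337) = 20337/19531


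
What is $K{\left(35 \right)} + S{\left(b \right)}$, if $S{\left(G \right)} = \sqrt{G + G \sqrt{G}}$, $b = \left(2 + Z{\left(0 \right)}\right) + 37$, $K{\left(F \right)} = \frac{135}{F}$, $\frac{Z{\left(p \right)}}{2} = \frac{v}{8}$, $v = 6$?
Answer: $\frac{27}{7} + \frac{9 \sqrt{2 + 9 \sqrt{2}}}{2} \approx 21.127$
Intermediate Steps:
$Z{\left(p \right)} = \frac{3}{2}$ ($Z{\left(p \right)} = 2 \cdot \frac{6}{8} = 2 \cdot 6 \cdot \frac{1}{8} = 2 \cdot \frac{3}{4} = \frac{3}{2}$)
$b = \frac{81}{2}$ ($b = \left(2 + \frac{3}{2}\right) + 37 = \frac{7}{2} + 37 = \frac{81}{2} \approx 40.5$)
$S{\left(G \right)} = \sqrt{G + G^{\frac{3}{2}}}$
$K{\left(35 \right)} + S{\left(b \right)} = \frac{135}{35} + \sqrt{\frac{81}{2} + \left(\frac{81}{2}\right)^{\frac{3}{2}}} = 135 \cdot \frac{1}{35} + \sqrt{\frac{81}{2} + \frac{729 \sqrt{2}}{4}} = \frac{27}{7} + \sqrt{\frac{81}{2} + \frac{729 \sqrt{2}}{4}}$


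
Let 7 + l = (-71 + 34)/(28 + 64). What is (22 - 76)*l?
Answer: 18387/46 ≈ 399.72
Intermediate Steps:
l = -681/92 (l = -7 + (-71 + 34)/(28 + 64) = -7 - 37/92 = -681/92 ≈ -7.4022)
(22 - 76)*l = (22 - 76)*(-681/92) = -54*(-681/92) = 18387/46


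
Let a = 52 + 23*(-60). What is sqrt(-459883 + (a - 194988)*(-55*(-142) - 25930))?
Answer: sqrt(3556786037) ≈ 59639.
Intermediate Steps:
a = -1328 (a = 52 - 1380 = -1328)
sqrt(-459883 + (a - 194988)*(-55*(-142) - 25930)) = sqrt(-459883 + (-1328 - 194988)*(-55*(-142) - 25930)) = sqrt(-459883 - 196316*(7810 - 25930)) = sqrt(-459883 - 196316*(-18120)) = sqrt(-459883 + 3557245920) = sqrt(3556786037)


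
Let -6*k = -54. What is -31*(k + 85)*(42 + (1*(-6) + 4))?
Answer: -116560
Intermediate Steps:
k = 9 (k = -⅙*(-54) = 9)
-31*(k + 85)*(42 + (1*(-6) + 4)) = -31*(9 + 85)*(42 + (1*(-6) + 4)) = -2914*(42 + (-6 + 4)) = -2914*(42 - 2) = -2914*40 = -31*3760 = -116560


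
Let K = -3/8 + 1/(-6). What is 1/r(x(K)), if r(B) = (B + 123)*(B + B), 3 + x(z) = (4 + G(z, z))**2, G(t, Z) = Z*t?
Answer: 55037657088/235174124348449 ≈ 0.00023403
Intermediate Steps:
K = -13/24 (K = -3*1/8 + 1*(-1/6) = -3/8 - 1/6 = -13/24 ≈ -0.54167)
x(z) = -3 + (4 + z**2)**2 (x(z) = -3 + (4 + z*z)**2 = -3 + (4 + z**2)**2)
r(B) = 2*B*(123 + B) (r(B) = (123 + B)*(2*B) = 2*B*(123 + B))
1/r(x(K)) = 1/(2*(-3 + (4 + (-13/24)**2)**2)*(123 + (-3 + (4 + (-13/24)**2)**2))) = 1/(2*(-3 + (4 + 169/576)**2)*(123 + (-3 + (4 + 169/576)**2))) = 1/(2*(-3 + (2473/576)**2)*(123 + (-3 + (2473/576)**2))) = 1/(2*(-3 + 6115729/331776)*(123 + (-3 + 6115729/331776))) = 1/(2*(5120401/331776)*(123 + 5120401/331776)) = 1/(2*(5120401/331776)*(45928849/331776)) = 1/(235174124348449/55037657088) = 55037657088/235174124348449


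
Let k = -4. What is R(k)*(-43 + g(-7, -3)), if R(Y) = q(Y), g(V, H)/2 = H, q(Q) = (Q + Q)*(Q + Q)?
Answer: -3136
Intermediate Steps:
q(Q) = 4*Q² (q(Q) = (2*Q)*(2*Q) = 4*Q²)
g(V, H) = 2*H
R(Y) = 4*Y²
R(k)*(-43 + g(-7, -3)) = (4*(-4)²)*(-43 + 2*(-3)) = (4*16)*(-43 - 6) = 64*(-49) = -3136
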